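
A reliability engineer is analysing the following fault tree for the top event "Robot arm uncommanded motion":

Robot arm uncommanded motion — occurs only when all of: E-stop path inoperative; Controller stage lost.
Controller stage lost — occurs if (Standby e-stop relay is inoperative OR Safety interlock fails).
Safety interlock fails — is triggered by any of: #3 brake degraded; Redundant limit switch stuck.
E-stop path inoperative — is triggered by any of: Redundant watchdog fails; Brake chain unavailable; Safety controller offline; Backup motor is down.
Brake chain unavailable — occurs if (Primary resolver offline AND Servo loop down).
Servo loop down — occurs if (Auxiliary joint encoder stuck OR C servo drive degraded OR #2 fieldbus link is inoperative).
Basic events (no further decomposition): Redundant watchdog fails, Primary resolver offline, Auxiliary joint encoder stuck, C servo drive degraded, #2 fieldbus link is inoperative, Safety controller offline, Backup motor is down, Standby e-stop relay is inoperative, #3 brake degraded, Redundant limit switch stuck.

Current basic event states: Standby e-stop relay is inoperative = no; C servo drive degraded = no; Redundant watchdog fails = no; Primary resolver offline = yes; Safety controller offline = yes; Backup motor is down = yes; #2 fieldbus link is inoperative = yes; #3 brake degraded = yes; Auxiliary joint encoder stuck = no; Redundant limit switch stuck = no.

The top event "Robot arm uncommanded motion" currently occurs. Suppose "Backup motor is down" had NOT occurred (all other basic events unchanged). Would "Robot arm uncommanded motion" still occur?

Yes

Counterfactual: set "Backup motor is down" to not occurred.
Servo loop down [OR]: Auxiliary joint encoder stuck=not, C servo drive degraded=not, #2 fieldbus link is inoperative=occurs → at least one input occurs → occurs.
Brake chain unavailable [AND]: Primary resolver offline=occurs, Servo loop down=occurs → all inputs occur → occurs.
E-stop path inoperative [OR]: Redundant watchdog fails=not, Brake chain unavailable=occurs, Safety controller offline=occurs, Backup motor is down=not → at least one input occurs → occurs.
Safety interlock fails [OR]: #3 brake degraded=occurs, Redundant limit switch stuck=not → at least one input occurs → occurs.
Controller stage lost [OR]: Standby e-stop relay is inoperative=not, Safety interlock fails=occurs → at least one input occurs → occurs.
Robot arm uncommanded motion [AND]: E-stop path inoperative=occurs, Controller stage lost=occurs → all inputs occur → occurs.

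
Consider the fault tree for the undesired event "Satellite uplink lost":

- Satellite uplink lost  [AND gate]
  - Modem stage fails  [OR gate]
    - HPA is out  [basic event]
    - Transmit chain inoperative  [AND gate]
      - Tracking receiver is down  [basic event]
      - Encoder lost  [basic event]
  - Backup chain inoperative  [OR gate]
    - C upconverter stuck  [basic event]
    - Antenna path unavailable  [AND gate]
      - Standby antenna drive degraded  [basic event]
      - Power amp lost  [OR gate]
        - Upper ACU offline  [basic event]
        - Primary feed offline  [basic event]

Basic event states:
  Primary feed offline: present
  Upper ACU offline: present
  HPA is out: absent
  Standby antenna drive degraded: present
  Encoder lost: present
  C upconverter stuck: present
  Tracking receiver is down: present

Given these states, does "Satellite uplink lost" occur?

Transmit chain inoperative [AND]: Tracking receiver is down=occurs, Encoder lost=occurs → all inputs occur → occurs.
Modem stage fails [OR]: HPA is out=not, Transmit chain inoperative=occurs → at least one input occurs → occurs.
Power amp lost [OR]: Upper ACU offline=occurs, Primary feed offline=occurs → at least one input occurs → occurs.
Antenna path unavailable [AND]: Standby antenna drive degraded=occurs, Power amp lost=occurs → all inputs occur → occurs.
Backup chain inoperative [OR]: C upconverter stuck=occurs, Antenna path unavailable=occurs → at least one input occurs → occurs.
Satellite uplink lost [AND]: Modem stage fails=occurs, Backup chain inoperative=occurs → all inputs occur → occurs.

Yes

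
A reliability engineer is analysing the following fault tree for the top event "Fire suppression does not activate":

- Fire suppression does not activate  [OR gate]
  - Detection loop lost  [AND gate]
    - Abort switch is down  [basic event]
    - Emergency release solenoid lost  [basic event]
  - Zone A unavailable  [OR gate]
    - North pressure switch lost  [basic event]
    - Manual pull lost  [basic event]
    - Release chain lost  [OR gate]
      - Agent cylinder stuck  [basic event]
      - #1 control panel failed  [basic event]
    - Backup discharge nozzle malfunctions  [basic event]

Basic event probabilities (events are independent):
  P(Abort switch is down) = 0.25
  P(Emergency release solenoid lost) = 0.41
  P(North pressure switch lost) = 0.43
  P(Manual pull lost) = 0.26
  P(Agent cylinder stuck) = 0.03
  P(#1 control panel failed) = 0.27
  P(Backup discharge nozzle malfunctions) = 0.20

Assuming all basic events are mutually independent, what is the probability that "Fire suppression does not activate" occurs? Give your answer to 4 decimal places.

0.7856

P(Detection loop lost) [AND] = 0.25 × 0.41 = 0.102500
P(Release chain lost) [OR] = 1 − (1−0.03) × (1−0.27) = 0.291900
P(Zone A unavailable) [OR] = 1 − (1−0.43) × (1−0.26) × (1−0.291900) × (1−0.20) = 0.761059
P(Fire suppression does not activate) [OR] = 1 − (1−0.102500) × (1−0.761059) = 0.785550
Rounded to 4 decimal places: P(Fire suppression does not activate) ≈ 0.7856.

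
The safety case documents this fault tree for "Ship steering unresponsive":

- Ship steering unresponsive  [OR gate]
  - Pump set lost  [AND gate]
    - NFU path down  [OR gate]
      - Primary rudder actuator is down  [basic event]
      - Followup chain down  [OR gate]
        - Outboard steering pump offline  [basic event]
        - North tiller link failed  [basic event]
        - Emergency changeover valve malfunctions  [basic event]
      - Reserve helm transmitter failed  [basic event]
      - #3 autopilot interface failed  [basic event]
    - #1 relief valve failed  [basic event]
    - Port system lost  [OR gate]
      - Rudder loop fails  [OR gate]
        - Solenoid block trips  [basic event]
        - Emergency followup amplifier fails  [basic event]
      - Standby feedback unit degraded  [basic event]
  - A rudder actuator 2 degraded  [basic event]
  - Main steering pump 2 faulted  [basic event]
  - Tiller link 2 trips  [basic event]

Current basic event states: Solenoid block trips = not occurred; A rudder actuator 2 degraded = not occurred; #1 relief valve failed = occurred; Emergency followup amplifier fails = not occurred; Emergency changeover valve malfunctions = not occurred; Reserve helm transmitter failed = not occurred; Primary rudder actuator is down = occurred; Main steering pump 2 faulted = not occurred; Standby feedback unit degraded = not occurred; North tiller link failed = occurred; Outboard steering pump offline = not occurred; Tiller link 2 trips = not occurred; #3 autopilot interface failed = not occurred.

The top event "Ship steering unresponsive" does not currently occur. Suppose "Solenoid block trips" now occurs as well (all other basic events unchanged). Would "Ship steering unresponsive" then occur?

Counterfactual: set "Solenoid block trips" to occurred.
Followup chain down [OR]: Outboard steering pump offline=not, North tiller link failed=occurs, Emergency changeover valve malfunctions=not → at least one input occurs → occurs.
NFU path down [OR]: Primary rudder actuator is down=occurs, Followup chain down=occurs, Reserve helm transmitter failed=not, #3 autopilot interface failed=not → at least one input occurs → occurs.
Rudder loop fails [OR]: Solenoid block trips=occurs, Emergency followup amplifier fails=not → at least one input occurs → occurs.
Port system lost [OR]: Rudder loop fails=occurs, Standby feedback unit degraded=not → at least one input occurs → occurs.
Pump set lost [AND]: NFU path down=occurs, #1 relief valve failed=occurs, Port system lost=occurs → all inputs occur → occurs.
Ship steering unresponsive [OR]: Pump set lost=occurs, A rudder actuator 2 degraded=not, Main steering pump 2 faulted=not, Tiller link 2 trips=not → at least one input occurs → occurs.

Yes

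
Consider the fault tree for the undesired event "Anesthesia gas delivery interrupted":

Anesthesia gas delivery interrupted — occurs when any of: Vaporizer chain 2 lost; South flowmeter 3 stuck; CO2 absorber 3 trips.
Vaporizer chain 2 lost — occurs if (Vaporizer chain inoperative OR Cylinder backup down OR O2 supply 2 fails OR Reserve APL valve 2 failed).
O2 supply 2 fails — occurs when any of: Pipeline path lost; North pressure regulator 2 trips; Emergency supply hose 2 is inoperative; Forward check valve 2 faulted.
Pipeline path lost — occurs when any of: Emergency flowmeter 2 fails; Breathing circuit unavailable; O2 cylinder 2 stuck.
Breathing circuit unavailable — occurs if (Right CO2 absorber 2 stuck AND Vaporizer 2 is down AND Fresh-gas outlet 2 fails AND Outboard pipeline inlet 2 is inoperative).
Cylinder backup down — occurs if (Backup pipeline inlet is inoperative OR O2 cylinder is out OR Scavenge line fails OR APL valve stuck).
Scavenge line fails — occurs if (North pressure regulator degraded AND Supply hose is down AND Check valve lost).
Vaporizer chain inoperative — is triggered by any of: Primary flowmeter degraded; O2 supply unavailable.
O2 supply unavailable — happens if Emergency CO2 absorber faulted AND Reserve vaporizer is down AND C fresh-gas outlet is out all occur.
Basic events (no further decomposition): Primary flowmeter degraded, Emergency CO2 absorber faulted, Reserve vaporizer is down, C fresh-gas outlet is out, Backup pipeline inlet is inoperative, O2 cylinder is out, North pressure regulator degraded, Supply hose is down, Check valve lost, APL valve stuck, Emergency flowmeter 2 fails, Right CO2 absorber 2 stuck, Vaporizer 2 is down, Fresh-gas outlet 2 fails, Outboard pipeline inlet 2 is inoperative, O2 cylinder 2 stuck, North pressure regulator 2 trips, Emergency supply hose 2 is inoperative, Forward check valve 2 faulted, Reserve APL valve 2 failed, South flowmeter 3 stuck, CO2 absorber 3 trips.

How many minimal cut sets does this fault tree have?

15

O2 supply unavailable [AND]: one cut set from each child combined → 1 × 1 × 1 = 1 cut set(s).
Vaporizer chain inoperative [OR]: union of children's cut sets → 2 cut set(s).
Scavenge line fails [AND]: one cut set from each child combined → 1 × 1 × 1 = 1 cut set(s).
Cylinder backup down [OR]: union of children's cut sets → 4 cut set(s).
Breathing circuit unavailable [AND]: one cut set from each child combined → 1 × 1 × 1 × 1 = 1 cut set(s).
Pipeline path lost [OR]: union of children's cut sets → 3 cut set(s).
O2 supply 2 fails [OR]: union of children's cut sets → 6 cut set(s).
Vaporizer chain 2 lost [OR]: union of children's cut sets → 13 cut set(s).
Anesthesia gas delivery interrupted [OR]: union of children's cut sets → 15 cut set(s).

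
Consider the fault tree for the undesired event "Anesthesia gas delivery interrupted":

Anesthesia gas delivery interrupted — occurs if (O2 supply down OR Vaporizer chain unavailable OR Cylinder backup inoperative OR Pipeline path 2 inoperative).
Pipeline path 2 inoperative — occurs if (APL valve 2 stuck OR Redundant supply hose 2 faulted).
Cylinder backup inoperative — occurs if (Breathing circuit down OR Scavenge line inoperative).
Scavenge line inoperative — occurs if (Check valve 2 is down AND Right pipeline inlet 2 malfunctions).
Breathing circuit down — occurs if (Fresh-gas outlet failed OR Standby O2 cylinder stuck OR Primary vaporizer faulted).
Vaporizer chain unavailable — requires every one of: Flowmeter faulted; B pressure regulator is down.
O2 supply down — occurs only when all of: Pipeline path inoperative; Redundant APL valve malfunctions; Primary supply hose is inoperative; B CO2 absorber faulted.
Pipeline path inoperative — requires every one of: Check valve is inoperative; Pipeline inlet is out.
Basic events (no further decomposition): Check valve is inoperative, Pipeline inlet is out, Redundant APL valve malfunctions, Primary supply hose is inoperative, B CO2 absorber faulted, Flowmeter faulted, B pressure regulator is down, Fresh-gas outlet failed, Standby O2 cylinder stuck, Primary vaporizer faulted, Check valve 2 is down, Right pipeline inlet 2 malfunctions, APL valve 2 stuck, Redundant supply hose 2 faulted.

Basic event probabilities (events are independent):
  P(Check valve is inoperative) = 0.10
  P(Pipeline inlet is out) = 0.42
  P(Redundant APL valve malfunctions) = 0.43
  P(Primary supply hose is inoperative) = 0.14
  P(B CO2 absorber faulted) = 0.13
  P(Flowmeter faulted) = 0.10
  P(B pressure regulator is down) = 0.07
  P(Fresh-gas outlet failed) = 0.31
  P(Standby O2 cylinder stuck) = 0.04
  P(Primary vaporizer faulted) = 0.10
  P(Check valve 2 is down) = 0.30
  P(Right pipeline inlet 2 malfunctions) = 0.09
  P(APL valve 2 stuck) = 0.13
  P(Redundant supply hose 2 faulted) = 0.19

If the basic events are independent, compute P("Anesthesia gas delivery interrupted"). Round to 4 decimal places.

0.5942

P(Pipeline path inoperative) [AND] = 0.10 × 0.42 = 0.042000
P(O2 supply down) [AND] = 0.042000 × 0.43 × 0.14 × 0.13 = 0.000329
P(Vaporizer chain unavailable) [AND] = 0.10 × 0.07 = 0.007000
P(Breathing circuit down) [OR] = 1 − (1−0.31) × (1−0.04) × (1−0.10) = 0.403840
P(Scavenge line inoperative) [AND] = 0.30 × 0.09 = 0.027000
P(Cylinder backup inoperative) [OR] = 1 − (1−0.403840) × (1−0.027000) = 0.419936
P(Pipeline path 2 inoperative) [OR] = 1 − (1−0.13) × (1−0.19) = 0.295300
P(Anesthesia gas delivery interrupted) [OR] = 1 − (1−0.000329) × (1−0.007000) × (1−0.419936) × (1−0.295300) = 0.594224
Rounded to 4 decimal places: P(Anesthesia gas delivery interrupted) ≈ 0.5942.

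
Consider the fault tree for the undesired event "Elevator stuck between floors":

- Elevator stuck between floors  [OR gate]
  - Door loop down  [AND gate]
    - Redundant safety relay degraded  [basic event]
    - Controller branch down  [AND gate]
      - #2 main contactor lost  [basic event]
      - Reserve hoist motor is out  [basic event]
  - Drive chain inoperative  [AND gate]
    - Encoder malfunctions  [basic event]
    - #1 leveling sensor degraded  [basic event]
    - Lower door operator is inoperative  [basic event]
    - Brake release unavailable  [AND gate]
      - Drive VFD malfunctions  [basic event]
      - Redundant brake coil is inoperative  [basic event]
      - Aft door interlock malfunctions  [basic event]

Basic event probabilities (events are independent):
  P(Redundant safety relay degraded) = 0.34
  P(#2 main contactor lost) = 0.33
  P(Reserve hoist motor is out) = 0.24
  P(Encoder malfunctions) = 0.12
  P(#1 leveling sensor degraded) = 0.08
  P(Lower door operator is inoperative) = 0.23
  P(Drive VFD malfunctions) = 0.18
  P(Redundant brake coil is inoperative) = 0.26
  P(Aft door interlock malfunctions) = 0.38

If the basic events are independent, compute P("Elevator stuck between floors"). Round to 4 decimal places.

P(Controller branch down) [AND] = 0.33 × 0.24 = 0.079200
P(Door loop down) [AND] = 0.34 × 0.079200 = 0.026928
P(Brake release unavailable) [AND] = 0.18 × 0.26 × 0.38 = 0.017784
P(Drive chain inoperative) [AND] = 0.12 × 0.08 × 0.23 × 0.017784 = 0.000039
P(Elevator stuck between floors) [OR] = 1 − (1−0.026928) × (1−0.000039) = 0.026966
Rounded to 4 decimal places: P(Elevator stuck between floors) ≈ 0.0270.

0.0270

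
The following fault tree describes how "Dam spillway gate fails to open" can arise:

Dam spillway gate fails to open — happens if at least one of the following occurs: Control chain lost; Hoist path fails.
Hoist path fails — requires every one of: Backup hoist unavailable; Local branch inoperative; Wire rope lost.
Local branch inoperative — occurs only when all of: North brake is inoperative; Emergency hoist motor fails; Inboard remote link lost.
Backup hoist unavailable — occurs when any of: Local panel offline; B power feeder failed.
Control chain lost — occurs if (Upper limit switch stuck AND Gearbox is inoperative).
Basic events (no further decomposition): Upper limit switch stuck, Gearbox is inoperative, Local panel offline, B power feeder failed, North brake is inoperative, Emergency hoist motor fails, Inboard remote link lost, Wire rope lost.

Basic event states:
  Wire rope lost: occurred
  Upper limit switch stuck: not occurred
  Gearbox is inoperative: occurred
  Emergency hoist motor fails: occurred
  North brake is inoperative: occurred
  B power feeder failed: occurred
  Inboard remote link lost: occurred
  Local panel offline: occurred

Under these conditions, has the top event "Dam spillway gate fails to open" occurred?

Control chain lost [AND]: Upper limit switch stuck=not, Gearbox is inoperative=occurs → not all inputs occur → does not occur.
Backup hoist unavailable [OR]: Local panel offline=occurs, B power feeder failed=occurs → at least one input occurs → occurs.
Local branch inoperative [AND]: North brake is inoperative=occurs, Emergency hoist motor fails=occurs, Inboard remote link lost=occurs → all inputs occur → occurs.
Hoist path fails [AND]: Backup hoist unavailable=occurs, Local branch inoperative=occurs, Wire rope lost=occurs → all inputs occur → occurs.
Dam spillway gate fails to open [OR]: Control chain lost=not, Hoist path fails=occurs → at least one input occurs → occurs.

Yes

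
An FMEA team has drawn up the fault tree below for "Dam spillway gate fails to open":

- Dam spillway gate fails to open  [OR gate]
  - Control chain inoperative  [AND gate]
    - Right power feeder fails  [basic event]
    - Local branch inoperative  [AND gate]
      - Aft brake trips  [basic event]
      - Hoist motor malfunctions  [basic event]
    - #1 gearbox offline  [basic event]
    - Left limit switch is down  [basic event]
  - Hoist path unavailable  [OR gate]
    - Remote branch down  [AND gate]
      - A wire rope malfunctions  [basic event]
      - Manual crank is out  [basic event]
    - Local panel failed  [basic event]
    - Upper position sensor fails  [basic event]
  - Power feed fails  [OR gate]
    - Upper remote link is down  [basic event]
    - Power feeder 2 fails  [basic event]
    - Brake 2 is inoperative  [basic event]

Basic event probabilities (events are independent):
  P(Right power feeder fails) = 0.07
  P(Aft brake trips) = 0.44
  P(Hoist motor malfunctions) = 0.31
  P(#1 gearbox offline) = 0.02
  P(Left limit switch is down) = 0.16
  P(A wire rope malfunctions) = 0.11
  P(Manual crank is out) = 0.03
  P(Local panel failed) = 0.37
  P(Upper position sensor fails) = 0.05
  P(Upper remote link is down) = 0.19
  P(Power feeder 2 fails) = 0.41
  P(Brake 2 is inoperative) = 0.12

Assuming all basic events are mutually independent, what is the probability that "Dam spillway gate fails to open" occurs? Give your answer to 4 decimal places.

P(Local branch inoperative) [AND] = 0.44 × 0.31 = 0.136400
P(Control chain inoperative) [AND] = 0.07 × 0.136400 × 0.02 × 0.16 = 0.000031
P(Remote branch down) [AND] = 0.11 × 0.03 = 0.003300
P(Hoist path unavailable) [OR] = 1 − (1−0.003300) × (1−0.37) × (1−0.05) = 0.403475
P(Power feed fails) [OR] = 1 − (1−0.19) × (1−0.41) × (1−0.12) = 0.579448
P(Dam spillway gate fails to open) [OR] = 1 − (1−0.000031) × (1−0.403475) × (1−0.579448) = 0.749138
Rounded to 4 decimal places: P(Dam spillway gate fails to open) ≈ 0.7491.

0.7491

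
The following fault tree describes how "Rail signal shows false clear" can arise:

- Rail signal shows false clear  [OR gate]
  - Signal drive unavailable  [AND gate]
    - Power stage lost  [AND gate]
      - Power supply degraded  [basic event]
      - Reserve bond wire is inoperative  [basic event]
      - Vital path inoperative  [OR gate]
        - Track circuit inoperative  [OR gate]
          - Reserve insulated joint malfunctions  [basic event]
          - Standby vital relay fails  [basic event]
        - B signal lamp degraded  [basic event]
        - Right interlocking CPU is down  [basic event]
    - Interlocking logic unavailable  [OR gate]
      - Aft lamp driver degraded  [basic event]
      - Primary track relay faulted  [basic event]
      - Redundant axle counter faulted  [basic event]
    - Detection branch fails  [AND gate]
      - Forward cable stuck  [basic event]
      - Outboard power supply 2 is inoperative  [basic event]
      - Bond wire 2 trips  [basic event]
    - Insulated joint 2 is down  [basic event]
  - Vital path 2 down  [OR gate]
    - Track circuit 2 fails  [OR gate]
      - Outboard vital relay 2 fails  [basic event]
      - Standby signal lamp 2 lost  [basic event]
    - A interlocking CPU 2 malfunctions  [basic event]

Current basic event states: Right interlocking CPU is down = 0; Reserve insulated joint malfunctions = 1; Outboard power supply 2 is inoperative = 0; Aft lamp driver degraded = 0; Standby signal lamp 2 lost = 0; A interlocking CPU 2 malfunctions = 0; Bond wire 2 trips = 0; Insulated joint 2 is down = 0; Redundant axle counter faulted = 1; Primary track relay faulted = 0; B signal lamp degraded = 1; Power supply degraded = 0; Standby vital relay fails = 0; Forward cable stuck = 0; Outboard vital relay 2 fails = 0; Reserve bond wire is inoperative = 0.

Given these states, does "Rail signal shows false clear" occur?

No

Track circuit inoperative [OR]: Reserve insulated joint malfunctions=occurs, Standby vital relay fails=not → at least one input occurs → occurs.
Vital path inoperative [OR]: Track circuit inoperative=occurs, B signal lamp degraded=occurs, Right interlocking CPU is down=not → at least one input occurs → occurs.
Power stage lost [AND]: Power supply degraded=not, Reserve bond wire is inoperative=not, Vital path inoperative=occurs → not all inputs occur → does not occur.
Interlocking logic unavailable [OR]: Aft lamp driver degraded=not, Primary track relay faulted=not, Redundant axle counter faulted=occurs → at least one input occurs → occurs.
Detection branch fails [AND]: Forward cable stuck=not, Outboard power supply 2 is inoperative=not, Bond wire 2 trips=not → not all inputs occur → does not occur.
Signal drive unavailable [AND]: Power stage lost=not, Interlocking logic unavailable=occurs, Detection branch fails=not, Insulated joint 2 is down=not → not all inputs occur → does not occur.
Track circuit 2 fails [OR]: Outboard vital relay 2 fails=not, Standby signal lamp 2 lost=not → no input occurs → does not occur.
Vital path 2 down [OR]: Track circuit 2 fails=not, A interlocking CPU 2 malfunctions=not → no input occurs → does not occur.
Rail signal shows false clear [OR]: Signal drive unavailable=not, Vital path 2 down=not → no input occurs → does not occur.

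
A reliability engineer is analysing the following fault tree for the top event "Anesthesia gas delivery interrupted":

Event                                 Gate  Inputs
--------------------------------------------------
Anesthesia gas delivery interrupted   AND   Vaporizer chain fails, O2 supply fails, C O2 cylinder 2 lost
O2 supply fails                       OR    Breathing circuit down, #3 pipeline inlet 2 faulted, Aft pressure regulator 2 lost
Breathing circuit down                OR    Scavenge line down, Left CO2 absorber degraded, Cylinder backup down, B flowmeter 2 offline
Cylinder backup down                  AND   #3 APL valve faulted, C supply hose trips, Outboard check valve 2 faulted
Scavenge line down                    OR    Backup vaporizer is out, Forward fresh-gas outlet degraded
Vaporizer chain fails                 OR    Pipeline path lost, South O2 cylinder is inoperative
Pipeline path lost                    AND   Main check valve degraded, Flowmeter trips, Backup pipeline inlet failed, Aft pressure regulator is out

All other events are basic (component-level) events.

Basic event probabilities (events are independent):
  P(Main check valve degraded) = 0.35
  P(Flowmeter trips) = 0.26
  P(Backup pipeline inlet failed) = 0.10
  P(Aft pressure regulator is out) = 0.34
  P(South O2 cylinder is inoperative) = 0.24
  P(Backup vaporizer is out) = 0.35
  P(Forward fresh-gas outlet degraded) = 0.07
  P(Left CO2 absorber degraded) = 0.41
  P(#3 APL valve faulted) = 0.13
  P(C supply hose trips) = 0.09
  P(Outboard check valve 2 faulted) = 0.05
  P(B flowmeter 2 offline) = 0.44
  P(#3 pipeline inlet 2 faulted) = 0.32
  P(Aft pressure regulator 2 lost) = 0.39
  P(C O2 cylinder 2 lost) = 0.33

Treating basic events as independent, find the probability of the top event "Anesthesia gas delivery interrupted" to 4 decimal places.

0.0734

P(Pipeline path lost) [AND] = 0.35 × 0.26 × 0.10 × 0.34 = 0.003094
P(Vaporizer chain fails) [OR] = 1 − (1−0.003094) × (1−0.24) = 0.242351
P(Scavenge line down) [OR] = 1 − (1−0.35) × (1−0.07) = 0.395500
P(Cylinder backup down) [AND] = 0.13 × 0.09 × 0.05 = 0.000585
P(Breathing circuit down) [OR] = 1 − (1−0.395500) × (1−0.41) × (1−0.000585) × (1−0.44) = 0.800390
P(O2 supply fails) [OR] = 1 − (1−0.800390) × (1−0.32) × (1−0.39) = 0.917202
P(Anesthesia gas delivery interrupted) [AND] = 0.242351 × 0.917202 × 0.33 = 0.073354
Rounded to 4 decimal places: P(Anesthesia gas delivery interrupted) ≈ 0.0734.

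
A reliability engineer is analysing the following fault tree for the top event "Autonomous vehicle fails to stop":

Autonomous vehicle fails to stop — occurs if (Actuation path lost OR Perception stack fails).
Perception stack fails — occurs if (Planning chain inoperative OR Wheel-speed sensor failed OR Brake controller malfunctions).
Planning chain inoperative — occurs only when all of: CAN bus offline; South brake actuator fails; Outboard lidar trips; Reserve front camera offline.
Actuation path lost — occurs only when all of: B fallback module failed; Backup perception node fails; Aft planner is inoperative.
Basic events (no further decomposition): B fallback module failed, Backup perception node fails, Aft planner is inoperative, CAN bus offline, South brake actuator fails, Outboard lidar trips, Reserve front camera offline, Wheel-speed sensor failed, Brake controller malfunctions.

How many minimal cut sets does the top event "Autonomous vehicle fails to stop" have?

4

Actuation path lost [AND]: one cut set from each child combined → 1 × 1 × 1 = 1 cut set(s).
Planning chain inoperative [AND]: one cut set from each child combined → 1 × 1 × 1 × 1 = 1 cut set(s).
Perception stack fails [OR]: union of children's cut sets → 3 cut set(s).
Autonomous vehicle fails to stop [OR]: union of children's cut sets → 4 cut set(s).
Minimal cut sets: {Aft planner is inoperative, B fallback module failed, Backup perception node fails}; {CAN bus offline, Outboard lidar trips, Reserve front camera offline, South brake actuator fails}; {Wheel-speed sensor failed}; {Brake controller malfunctions}.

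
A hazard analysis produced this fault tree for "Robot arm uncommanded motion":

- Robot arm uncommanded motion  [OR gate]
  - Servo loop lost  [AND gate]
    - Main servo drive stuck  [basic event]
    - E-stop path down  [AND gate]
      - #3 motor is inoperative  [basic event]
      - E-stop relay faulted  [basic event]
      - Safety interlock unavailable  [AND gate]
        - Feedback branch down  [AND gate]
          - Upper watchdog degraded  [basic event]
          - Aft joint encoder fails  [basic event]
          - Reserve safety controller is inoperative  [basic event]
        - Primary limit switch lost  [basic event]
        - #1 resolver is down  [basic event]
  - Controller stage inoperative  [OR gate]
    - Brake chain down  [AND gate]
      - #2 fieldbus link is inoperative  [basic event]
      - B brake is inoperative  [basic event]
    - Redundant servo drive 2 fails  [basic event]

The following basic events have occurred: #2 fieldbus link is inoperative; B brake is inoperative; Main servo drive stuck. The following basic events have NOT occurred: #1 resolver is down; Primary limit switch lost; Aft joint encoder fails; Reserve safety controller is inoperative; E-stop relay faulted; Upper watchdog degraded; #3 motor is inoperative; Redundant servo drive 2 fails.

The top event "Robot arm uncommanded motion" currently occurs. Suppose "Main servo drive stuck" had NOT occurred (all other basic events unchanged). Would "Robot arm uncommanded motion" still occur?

Counterfactual: set "Main servo drive stuck" to not occurred.
Feedback branch down [AND]: Upper watchdog degraded=not, Aft joint encoder fails=not, Reserve safety controller is inoperative=not → not all inputs occur → does not occur.
Safety interlock unavailable [AND]: Feedback branch down=not, Primary limit switch lost=not, #1 resolver is down=not → not all inputs occur → does not occur.
E-stop path down [AND]: #3 motor is inoperative=not, E-stop relay faulted=not, Safety interlock unavailable=not → not all inputs occur → does not occur.
Servo loop lost [AND]: Main servo drive stuck=not, E-stop path down=not → not all inputs occur → does not occur.
Brake chain down [AND]: #2 fieldbus link is inoperative=occurs, B brake is inoperative=occurs → all inputs occur → occurs.
Controller stage inoperative [OR]: Brake chain down=occurs, Redundant servo drive 2 fails=not → at least one input occurs → occurs.
Robot arm uncommanded motion [OR]: Servo loop lost=not, Controller stage inoperative=occurs → at least one input occurs → occurs.

Yes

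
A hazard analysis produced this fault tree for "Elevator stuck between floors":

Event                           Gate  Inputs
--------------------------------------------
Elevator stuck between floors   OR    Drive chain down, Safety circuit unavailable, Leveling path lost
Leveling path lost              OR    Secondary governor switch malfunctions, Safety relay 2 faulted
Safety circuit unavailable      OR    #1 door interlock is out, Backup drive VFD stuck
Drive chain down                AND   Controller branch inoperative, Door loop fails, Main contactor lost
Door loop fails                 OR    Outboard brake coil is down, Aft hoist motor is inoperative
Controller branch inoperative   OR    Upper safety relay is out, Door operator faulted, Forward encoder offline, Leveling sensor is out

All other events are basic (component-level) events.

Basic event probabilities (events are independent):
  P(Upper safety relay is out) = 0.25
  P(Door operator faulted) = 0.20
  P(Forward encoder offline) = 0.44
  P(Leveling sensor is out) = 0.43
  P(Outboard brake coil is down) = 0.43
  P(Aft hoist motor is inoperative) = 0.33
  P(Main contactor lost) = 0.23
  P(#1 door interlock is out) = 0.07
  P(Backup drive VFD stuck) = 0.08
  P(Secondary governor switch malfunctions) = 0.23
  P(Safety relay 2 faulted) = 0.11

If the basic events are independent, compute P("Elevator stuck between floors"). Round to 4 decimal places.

P(Controller branch inoperative) [OR] = 1 − (1−0.25) × (1−0.20) × (1−0.44) × (1−0.43) = 0.808480
P(Door loop fails) [OR] = 1 − (1−0.43) × (1−0.33) = 0.618100
P(Drive chain down) [AND] = 0.808480 × 0.618100 × 0.23 = 0.114936
P(Safety circuit unavailable) [OR] = 1 − (1−0.07) × (1−0.08) = 0.144400
P(Leveling path lost) [OR] = 1 − (1−0.23) × (1−0.11) = 0.314700
P(Elevator stuck between floors) [OR] = 1 − (1−0.114936) × (1−0.144400) × (1−0.314700) = 0.481049
Rounded to 4 decimal places: P(Elevator stuck between floors) ≈ 0.4810.

0.4810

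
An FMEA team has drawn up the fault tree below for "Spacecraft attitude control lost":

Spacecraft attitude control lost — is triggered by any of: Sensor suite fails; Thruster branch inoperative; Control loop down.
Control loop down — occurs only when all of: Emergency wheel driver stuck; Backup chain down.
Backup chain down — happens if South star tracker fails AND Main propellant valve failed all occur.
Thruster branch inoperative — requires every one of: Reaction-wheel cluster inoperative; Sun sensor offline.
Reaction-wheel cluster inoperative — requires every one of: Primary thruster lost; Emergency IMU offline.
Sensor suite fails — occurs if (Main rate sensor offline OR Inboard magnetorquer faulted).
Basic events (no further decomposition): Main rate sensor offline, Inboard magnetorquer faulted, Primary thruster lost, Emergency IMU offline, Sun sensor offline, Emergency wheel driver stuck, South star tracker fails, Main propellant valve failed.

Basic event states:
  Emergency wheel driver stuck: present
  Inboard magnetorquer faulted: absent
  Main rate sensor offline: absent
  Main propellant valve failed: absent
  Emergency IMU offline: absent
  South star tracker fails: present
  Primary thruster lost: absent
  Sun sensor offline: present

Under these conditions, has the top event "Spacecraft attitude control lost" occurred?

Sensor suite fails [OR]: Main rate sensor offline=not, Inboard magnetorquer faulted=not → no input occurs → does not occur.
Reaction-wheel cluster inoperative [AND]: Primary thruster lost=not, Emergency IMU offline=not → not all inputs occur → does not occur.
Thruster branch inoperative [AND]: Reaction-wheel cluster inoperative=not, Sun sensor offline=occurs → not all inputs occur → does not occur.
Backup chain down [AND]: South star tracker fails=occurs, Main propellant valve failed=not → not all inputs occur → does not occur.
Control loop down [AND]: Emergency wheel driver stuck=occurs, Backup chain down=not → not all inputs occur → does not occur.
Spacecraft attitude control lost [OR]: Sensor suite fails=not, Thruster branch inoperative=not, Control loop down=not → no input occurs → does not occur.

No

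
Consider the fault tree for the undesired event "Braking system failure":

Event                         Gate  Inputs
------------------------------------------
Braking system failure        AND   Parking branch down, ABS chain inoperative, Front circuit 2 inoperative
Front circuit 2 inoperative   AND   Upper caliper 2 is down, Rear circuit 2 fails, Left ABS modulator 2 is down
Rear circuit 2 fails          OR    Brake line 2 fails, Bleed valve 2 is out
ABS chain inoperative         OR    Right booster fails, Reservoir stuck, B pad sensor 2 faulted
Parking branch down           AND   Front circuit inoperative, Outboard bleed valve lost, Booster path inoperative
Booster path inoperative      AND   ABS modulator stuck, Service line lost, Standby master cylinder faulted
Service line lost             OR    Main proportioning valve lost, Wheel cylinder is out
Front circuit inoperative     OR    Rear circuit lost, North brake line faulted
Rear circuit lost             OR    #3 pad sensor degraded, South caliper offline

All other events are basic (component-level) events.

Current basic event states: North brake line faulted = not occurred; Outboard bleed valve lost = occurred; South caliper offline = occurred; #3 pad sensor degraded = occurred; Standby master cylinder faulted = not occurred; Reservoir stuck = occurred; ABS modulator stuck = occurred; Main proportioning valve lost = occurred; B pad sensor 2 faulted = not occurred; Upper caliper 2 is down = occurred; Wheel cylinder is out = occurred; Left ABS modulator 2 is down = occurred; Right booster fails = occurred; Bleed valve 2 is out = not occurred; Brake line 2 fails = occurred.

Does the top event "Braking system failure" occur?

No

Rear circuit lost [OR]: #3 pad sensor degraded=occurs, South caliper offline=occurs → at least one input occurs → occurs.
Front circuit inoperative [OR]: Rear circuit lost=occurs, North brake line faulted=not → at least one input occurs → occurs.
Service line lost [OR]: Main proportioning valve lost=occurs, Wheel cylinder is out=occurs → at least one input occurs → occurs.
Booster path inoperative [AND]: ABS modulator stuck=occurs, Service line lost=occurs, Standby master cylinder faulted=not → not all inputs occur → does not occur.
Parking branch down [AND]: Front circuit inoperative=occurs, Outboard bleed valve lost=occurs, Booster path inoperative=not → not all inputs occur → does not occur.
ABS chain inoperative [OR]: Right booster fails=occurs, Reservoir stuck=occurs, B pad sensor 2 faulted=not → at least one input occurs → occurs.
Rear circuit 2 fails [OR]: Brake line 2 fails=occurs, Bleed valve 2 is out=not → at least one input occurs → occurs.
Front circuit 2 inoperative [AND]: Upper caliper 2 is down=occurs, Rear circuit 2 fails=occurs, Left ABS modulator 2 is down=occurs → all inputs occur → occurs.
Braking system failure [AND]: Parking branch down=not, ABS chain inoperative=occurs, Front circuit 2 inoperative=occurs → not all inputs occur → does not occur.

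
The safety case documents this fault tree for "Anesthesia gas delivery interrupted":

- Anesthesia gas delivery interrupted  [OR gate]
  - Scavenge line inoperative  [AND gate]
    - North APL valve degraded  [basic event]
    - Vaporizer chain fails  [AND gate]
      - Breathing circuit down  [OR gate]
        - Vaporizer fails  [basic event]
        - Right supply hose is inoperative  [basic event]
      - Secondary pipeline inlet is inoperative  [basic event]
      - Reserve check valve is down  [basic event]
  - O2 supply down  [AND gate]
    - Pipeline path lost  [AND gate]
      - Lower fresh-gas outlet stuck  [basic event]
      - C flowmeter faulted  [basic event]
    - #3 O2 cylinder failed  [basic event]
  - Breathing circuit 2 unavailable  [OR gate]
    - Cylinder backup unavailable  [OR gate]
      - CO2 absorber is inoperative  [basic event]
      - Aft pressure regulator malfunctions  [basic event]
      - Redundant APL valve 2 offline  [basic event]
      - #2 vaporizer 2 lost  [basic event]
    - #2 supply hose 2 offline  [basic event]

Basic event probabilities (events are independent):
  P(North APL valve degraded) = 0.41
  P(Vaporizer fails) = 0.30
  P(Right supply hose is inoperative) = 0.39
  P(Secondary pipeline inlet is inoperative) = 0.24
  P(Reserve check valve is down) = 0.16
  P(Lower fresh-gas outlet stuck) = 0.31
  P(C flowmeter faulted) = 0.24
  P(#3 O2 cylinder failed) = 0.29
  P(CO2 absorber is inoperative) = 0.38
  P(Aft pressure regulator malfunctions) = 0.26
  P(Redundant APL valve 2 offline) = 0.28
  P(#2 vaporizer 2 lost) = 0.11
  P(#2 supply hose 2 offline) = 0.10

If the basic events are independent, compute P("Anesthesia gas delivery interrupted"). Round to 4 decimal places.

P(Breathing circuit down) [OR] = 1 − (1−0.30) × (1−0.39) = 0.573000
P(Vaporizer chain fails) [AND] = 0.573000 × 0.24 × 0.16 = 0.022003
P(Scavenge line inoperative) [AND] = 0.41 × 0.022003 = 0.009021
P(Pipeline path lost) [AND] = 0.31 × 0.24 = 0.074400
P(O2 supply down) [AND] = 0.074400 × 0.29 = 0.021576
P(Cylinder backup unavailable) [OR] = 1 − (1−0.38) × (1−0.26) × (1−0.28) × (1−0.11) = 0.706001
P(Breathing circuit 2 unavailable) [OR] = 1 − (1−0.706001) × (1−0.10) = 0.735401
P(Anesthesia gas delivery interrupted) [OR] = 1 − (1−0.009021) × (1−0.021576) × (1−0.735401) = 0.743445
Rounded to 4 decimal places: P(Anesthesia gas delivery interrupted) ≈ 0.7434.

0.7434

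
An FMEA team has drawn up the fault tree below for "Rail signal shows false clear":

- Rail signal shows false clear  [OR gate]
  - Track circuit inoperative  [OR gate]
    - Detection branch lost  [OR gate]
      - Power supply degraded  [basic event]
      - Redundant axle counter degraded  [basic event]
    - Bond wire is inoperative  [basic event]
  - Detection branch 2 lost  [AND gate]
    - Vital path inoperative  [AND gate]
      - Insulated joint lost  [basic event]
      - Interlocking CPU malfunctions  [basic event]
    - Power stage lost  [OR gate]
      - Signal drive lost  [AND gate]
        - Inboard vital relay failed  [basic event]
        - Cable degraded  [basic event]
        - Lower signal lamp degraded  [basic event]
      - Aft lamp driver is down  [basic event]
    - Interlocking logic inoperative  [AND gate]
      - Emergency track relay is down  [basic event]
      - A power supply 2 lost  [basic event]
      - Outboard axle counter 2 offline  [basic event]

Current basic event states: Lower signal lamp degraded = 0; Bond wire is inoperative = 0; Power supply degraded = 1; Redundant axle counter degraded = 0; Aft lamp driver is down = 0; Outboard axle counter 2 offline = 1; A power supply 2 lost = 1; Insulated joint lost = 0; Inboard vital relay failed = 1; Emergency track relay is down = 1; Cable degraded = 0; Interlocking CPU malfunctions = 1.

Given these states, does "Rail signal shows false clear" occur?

Yes

Detection branch lost [OR]: Power supply degraded=occurs, Redundant axle counter degraded=not → at least one input occurs → occurs.
Track circuit inoperative [OR]: Detection branch lost=occurs, Bond wire is inoperative=not → at least one input occurs → occurs.
Vital path inoperative [AND]: Insulated joint lost=not, Interlocking CPU malfunctions=occurs → not all inputs occur → does not occur.
Signal drive lost [AND]: Inboard vital relay failed=occurs, Cable degraded=not, Lower signal lamp degraded=not → not all inputs occur → does not occur.
Power stage lost [OR]: Signal drive lost=not, Aft lamp driver is down=not → no input occurs → does not occur.
Interlocking logic inoperative [AND]: Emergency track relay is down=occurs, A power supply 2 lost=occurs, Outboard axle counter 2 offline=occurs → all inputs occur → occurs.
Detection branch 2 lost [AND]: Vital path inoperative=not, Power stage lost=not, Interlocking logic inoperative=occurs → not all inputs occur → does not occur.
Rail signal shows false clear [OR]: Track circuit inoperative=occurs, Detection branch 2 lost=not → at least one input occurs → occurs.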